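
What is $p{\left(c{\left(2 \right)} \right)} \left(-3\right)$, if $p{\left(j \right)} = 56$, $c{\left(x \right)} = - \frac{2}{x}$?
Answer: $-168$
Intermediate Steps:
$p{\left(c{\left(2 \right)} \right)} \left(-3\right) = 56 \left(-3\right) = -168$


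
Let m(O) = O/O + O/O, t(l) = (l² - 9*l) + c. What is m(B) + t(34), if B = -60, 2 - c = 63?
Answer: 791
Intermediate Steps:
c = -61 (c = 2 - 1*63 = 2 - 63 = -61)
t(l) = -61 + l² - 9*l (t(l) = (l² - 9*l) - 61 = -61 + l² - 9*l)
m(O) = 2 (m(O) = 1 + 1 = 2)
m(B) + t(34) = 2 + (-61 + 34² - 9*34) = 2 + (-61 + 1156 - 306) = 2 + 789 = 791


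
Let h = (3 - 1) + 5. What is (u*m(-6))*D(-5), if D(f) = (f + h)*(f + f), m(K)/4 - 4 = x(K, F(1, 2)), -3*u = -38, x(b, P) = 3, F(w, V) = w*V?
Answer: -21280/3 ≈ -7093.3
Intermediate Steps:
F(w, V) = V*w
u = 38/3 (u = -⅓*(-38) = 38/3 ≈ 12.667)
h = 7 (h = 2 + 5 = 7)
m(K) = 28 (m(K) = 16 + 4*3 = 16 + 12 = 28)
D(f) = 2*f*(7 + f) (D(f) = (f + 7)*(f + f) = (7 + f)*(2*f) = 2*f*(7 + f))
(u*m(-6))*D(-5) = ((38/3)*28)*(2*(-5)*(7 - 5)) = 1064*(2*(-5)*2)/3 = (1064/3)*(-20) = -21280/3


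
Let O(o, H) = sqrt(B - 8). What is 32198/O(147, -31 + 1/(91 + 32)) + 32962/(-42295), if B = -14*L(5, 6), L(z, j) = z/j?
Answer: -32962/42295 - 32198*I*sqrt(177)/59 ≈ -0.77934 - 7260.5*I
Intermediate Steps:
B = -35/3 (B = -70/6 = -14*5/6 = -35/3 ≈ -11.667)
O(o, H) = I*sqrt(177)/3 (O(o, H) = sqrt(-35/3 - 8) = sqrt(-59/3) = I*sqrt(177)/3)
32198/O(147, -31 + 1/(91 + 32)) + 32962/(-42295) = 32198/((I*sqrt(177)/3)) + 32962/(-42295) = 32198*(-I*sqrt(177)/59) + 32962*(-1/42295) = -32198*I*sqrt(177)/59 - 32962/42295 = -32962/42295 - 32198*I*sqrt(177)/59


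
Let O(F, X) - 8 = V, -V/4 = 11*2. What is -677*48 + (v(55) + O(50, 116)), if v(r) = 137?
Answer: -32439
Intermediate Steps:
V = -88 (V = -44*2 = -4*22 = -88)
O(F, X) = -80 (O(F, X) = 8 - 88 = -80)
-677*48 + (v(55) + O(50, 116)) = -677*48 + (137 - 80) = -32496 + 57 = -32439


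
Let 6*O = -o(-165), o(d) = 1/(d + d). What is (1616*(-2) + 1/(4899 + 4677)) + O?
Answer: -567409813/175560 ≈ -3232.0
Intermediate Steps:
o(d) = 1/(2*d)
O = 1/1980 (O = (-1/(2*(-165)))/6 = (-(-1)/(2*165))/6 = (-1*(-1/330))/6 = (⅙)*(1/330) = 1/1980 ≈ 0.00050505)
(1616*(-2) + 1/(4899 + 4677)) + O = (1616*(-2) + 1/(4899 + 4677)) + 1/1980 = (-3232 + 1/9576) + 1/1980 = -30949631/9576 + 1/1980 = -567409813/175560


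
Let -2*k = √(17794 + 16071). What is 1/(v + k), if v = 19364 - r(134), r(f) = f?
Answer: 15384/295827547 + 2*√33865/1479137735 ≈ 5.2252e-5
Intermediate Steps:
k = -√33865/2 (k = -√(17794 + 16071)/2 = -√33865/2 ≈ -92.012)
v = 19230 (v = 19364 - 1*134 = 19364 - 134 = 19230)
1/(v + k) = 1/(19230 - √33865/2)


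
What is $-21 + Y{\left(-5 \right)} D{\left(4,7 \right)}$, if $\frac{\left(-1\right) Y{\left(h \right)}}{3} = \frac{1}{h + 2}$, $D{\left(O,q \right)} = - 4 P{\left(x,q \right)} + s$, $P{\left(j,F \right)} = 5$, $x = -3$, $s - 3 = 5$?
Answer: $-33$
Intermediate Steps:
$s = 8$ ($s = 3 + 5 = 8$)
$D{\left(O,q \right)} = -12$ ($D{\left(O,q \right)} = \left(-4\right) 5 + 8 = -20 + 8 = -12$)
$Y{\left(h \right)} = - \frac{3}{2 + h}$ ($Y{\left(h \right)} = - \frac{3}{h + 2} = - \frac{3}{2 + h}$)
$-21 + Y{\left(-5 \right)} D{\left(4,7 \right)} = -21 + - \frac{3}{2 - 5} \left(-12\right) = -21 + - \frac{3}{-3} \left(-12\right) = -21 + \left(-3\right) \left(- \frac{1}{3}\right) \left(-12\right) = -21 + 1 \left(-12\right) = -21 - 12 = -33$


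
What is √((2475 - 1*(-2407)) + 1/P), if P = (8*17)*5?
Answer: √564359370/340 ≈ 69.871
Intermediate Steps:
P = 680 (P = 136*5 = 680)
√((2475 - 1*(-2407)) + 1/P) = √((2475 - 1*(-2407)) + 1/680) = √((2475 + 2407) + 1/680) = √(4882 + 1/680) = √(3319761/680) = √564359370/340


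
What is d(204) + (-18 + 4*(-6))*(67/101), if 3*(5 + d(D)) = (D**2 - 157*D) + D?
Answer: 326345/101 ≈ 3231.1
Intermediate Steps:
d(D) = -5 - 52*D + D**2/3 (d(D) = -5 + ((D**2 - 157*D) + D)/3 = -5 + (D**2 - 156*D)/3 = -5 + (-52*D + D**2/3) = -5 - 52*D + D**2/3)
d(204) + (-18 + 4*(-6))*(67/101) = (-5 - 52*204 + (1/3)*204**2) + (-18 + 4*(-6))*(67/101) = (-5 - 10608 + (1/3)*41616) + (-18 - 24)*(67*(1/101)) = (-5 - 10608 + 13872) - 42*67/101 = 3259 - 2814/101 = 326345/101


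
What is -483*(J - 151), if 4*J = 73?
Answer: 256473/4 ≈ 64118.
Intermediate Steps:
J = 73/4 (J = (1/4)*73 = 73/4 ≈ 18.250)
-483*(J - 151) = -483*(73/4 - 151) = -483*(-531/4) = 256473/4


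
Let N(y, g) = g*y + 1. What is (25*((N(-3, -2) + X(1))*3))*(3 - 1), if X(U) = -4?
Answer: 450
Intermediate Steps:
N(y, g) = 1 + g*y
(25*((N(-3, -2) + X(1))*3))*(3 - 1) = (25*(((1 - 2*(-3)) - 4)*3))*(3 - 1) = (25*(((1 + 6) - 4)*3))*2 = (25*((7 - 4)*3))*2 = (25*(3*3))*2 = (25*9)*2 = 225*2 = 450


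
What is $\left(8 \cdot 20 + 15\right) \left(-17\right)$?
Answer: $-2975$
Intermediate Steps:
$\left(8 \cdot 20 + 15\right) \left(-17\right) = \left(160 + 15\right) \left(-17\right) = 175 \left(-17\right) = -2975$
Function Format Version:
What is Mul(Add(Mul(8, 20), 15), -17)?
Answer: -2975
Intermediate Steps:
Mul(Add(Mul(8, 20), 15), -17) = Mul(Add(160, 15), -17) = Mul(175, -17) = -2975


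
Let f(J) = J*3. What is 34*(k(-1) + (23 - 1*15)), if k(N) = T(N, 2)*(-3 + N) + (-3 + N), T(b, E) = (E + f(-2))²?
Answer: -2040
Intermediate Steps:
f(J) = 3*J
T(b, E) = (-6 + E)² (T(b, E) = (E + 3*(-2))² = (E - 6)² = (-6 + E)²)
k(N) = -51 + 17*N (k(N) = (-6 + 2)²*(-3 + N) + (-3 + N) = (-4)²*(-3 + N) + (-3 + N) = 16*(-3 + N) + (-3 + N) = (-48 + 16*N) + (-3 + N) = -51 + 17*N)
34*(k(-1) + (23 - 1*15)) = 34*((-51 + 17*(-1)) + (23 - 1*15)) = 34*((-51 - 17) + (23 - 15)) = 34*(-68 + 8) = 34*(-60) = -2040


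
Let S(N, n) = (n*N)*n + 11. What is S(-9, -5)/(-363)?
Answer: 214/363 ≈ 0.58953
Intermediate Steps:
S(N, n) = 11 + N*n² (S(N, n) = (N*n)*n + 11 = N*n² + 11 = 11 + N*n²)
S(-9, -5)/(-363) = (11 - 9*(-5)²)/(-363) = -(11 - 9*25)/363 = -(11 - 225)/363 = -1/363*(-214) = 214/363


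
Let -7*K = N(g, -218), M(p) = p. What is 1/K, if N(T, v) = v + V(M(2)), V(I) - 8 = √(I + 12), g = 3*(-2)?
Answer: 105/3149 + √14/6298 ≈ 0.033938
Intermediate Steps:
g = -6
V(I) = 8 + √(12 + I) (V(I) = 8 + √(I + 12) = 8 + √(12 + I))
N(T, v) = 8 + v + √14 (N(T, v) = v + (8 + √(12 + 2)) = v + (8 + √14) = 8 + v + √14)
K = 30 - √14/7 (K = -(8 - 218 + √14)/7 = -(-210 + √14)/7 = 30 - √14/7 ≈ 29.465)
1/K = 1/(30 - √14/7)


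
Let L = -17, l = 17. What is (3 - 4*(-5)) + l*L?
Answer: -266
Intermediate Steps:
(3 - 4*(-5)) + l*L = (3 - 4*(-5)) + 17*(-17) = (3 + 20) - 289 = 23 - 289 = -266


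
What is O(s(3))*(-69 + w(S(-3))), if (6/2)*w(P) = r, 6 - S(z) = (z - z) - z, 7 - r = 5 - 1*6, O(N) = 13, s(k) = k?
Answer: -2587/3 ≈ -862.33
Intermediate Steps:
r = 8 (r = 7 - (5 - 1*6) = 7 - (5 - 6) = 7 - 1*(-1) = 7 + 1 = 8)
S(z) = 6 + z (S(z) = 6 - ((z - z) - z) = 6 - (0 - z) = 6 - (-1)*z = 6 + z)
w(P) = 8/3 (w(P) = (⅓)*8 = 8/3)
O(s(3))*(-69 + w(S(-3))) = 13*(-69 + 8/3) = 13*(-199/3) = -2587/3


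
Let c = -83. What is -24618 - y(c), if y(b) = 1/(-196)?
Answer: -4825127/196 ≈ -24618.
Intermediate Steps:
y(b) = -1/196
-24618 - y(c) = -24618 - 1*(-1/196) = -24618 + 1/196 = -4825127/196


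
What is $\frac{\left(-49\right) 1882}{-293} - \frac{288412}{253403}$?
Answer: $\frac{23283813138}{74247079} \approx 313.6$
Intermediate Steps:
$\frac{\left(-49\right) 1882}{-293} - \frac{288412}{253403} = \left(-92218\right) \left(- \frac{1}{293}\right) - \frac{288412}{253403} = \frac{92218}{293} - \frac{288412}{253403} = \frac{23283813138}{74247079}$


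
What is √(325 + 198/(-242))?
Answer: √39226/11 ≈ 18.005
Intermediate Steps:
√(325 + 198/(-242)) = √(325 + 198*(-1/242)) = √(325 - 9/11) = √(3566/11) = √39226/11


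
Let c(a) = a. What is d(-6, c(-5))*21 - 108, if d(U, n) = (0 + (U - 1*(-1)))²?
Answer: 417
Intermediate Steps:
d(U, n) = (1 + U)² (d(U, n) = (0 + (U + 1))² = (0 + (1 + U))² = (1 + U)²)
d(-6, c(-5))*21 - 108 = (1 - 6)²*21 - 108 = (-5)²*21 - 108 = 25*21 - 108 = 525 - 108 = 417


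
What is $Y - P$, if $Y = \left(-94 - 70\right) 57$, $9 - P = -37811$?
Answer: $-47168$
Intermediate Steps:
$P = 37820$ ($P = 9 - -37811 = 9 + 37811 = 37820$)
$Y = -9348$ ($Y = \left(-94 - 70\right) 57 = \left(-164\right) 57 = -9348$)
$Y - P = -9348 - 37820 = -47168$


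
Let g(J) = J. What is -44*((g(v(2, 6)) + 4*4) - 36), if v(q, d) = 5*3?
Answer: 220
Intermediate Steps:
v(q, d) = 15
-44*((g(v(2, 6)) + 4*4) - 36) = -44*((15 + 4*4) - 36) = -44*((15 + 16) - 36) = -44*(31 - 36) = -44*(-5) = 220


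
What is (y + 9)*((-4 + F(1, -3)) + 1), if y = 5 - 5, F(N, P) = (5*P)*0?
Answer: -27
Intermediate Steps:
F(N, P) = 0
y = 0
(y + 9)*((-4 + F(1, -3)) + 1) = (0 + 9)*((-4 + 0) + 1) = 9*(-4 + 1) = 9*(-3) = -27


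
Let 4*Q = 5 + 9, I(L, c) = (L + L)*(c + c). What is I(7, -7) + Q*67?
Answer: 77/2 ≈ 38.500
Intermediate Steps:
I(L, c) = 4*L*c (I(L, c) = (2*L)*(2*c) = 4*L*c)
Q = 7/2 (Q = (5 + 9)/4 = (1/4)*14 = 7/2 ≈ 3.5000)
I(7, -7) + Q*67 = 4*7*(-7) + (7/2)*67 = -196 + 469/2 = 77/2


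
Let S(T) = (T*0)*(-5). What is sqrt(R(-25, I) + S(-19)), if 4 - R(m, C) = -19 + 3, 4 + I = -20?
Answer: 2*sqrt(5) ≈ 4.4721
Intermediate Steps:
I = -24 (I = -4 - 20 = -24)
R(m, C) = 20 (R(m, C) = 4 - (-19 + 3) = 4 - 1*(-16) = 4 + 16 = 20)
S(T) = 0 (S(T) = 0*(-5) = 0)
sqrt(R(-25, I) + S(-19)) = sqrt(20 + 0) = sqrt(20) = 2*sqrt(5)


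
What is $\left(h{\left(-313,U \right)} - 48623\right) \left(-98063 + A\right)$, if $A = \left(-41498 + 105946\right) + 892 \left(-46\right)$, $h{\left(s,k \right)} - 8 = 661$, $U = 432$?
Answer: $3579622238$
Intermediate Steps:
$h{\left(s,k \right)} = 669$ ($h{\left(s,k \right)} = 8 + 661 = 669$)
$A = 23416$ ($A = 64448 - 41032 = 23416$)
$\left(h{\left(-313,U \right)} - 48623\right) \left(-98063 + A\right) = \left(669 - 48623\right) \left(-98063 + 23416\right) = \left(-47954\right) \left(-74647\right) = 3579622238$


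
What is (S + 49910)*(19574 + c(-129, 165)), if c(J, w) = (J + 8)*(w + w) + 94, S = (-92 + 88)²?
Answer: -1011600612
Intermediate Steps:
S = 16 (S = (-4)² = 16)
c(J, w) = 94 + 2*w*(8 + J) (c(J, w) = (8 + J)*(2*w) + 94 = 2*w*(8 + J) + 94 = 94 + 2*w*(8 + J))
(S + 49910)*(19574 + c(-129, 165)) = (16 + 49910)*(19574 + (94 + 16*165 + 2*(-129)*165)) = 49926*(19574 + (94 + 2640 - 42570)) = 49926*(19574 - 39836) = 49926*(-20262) = -1011600612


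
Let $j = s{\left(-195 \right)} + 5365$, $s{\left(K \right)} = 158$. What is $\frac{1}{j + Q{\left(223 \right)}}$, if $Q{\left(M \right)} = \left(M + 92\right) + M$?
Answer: $\frac{1}{6061} \approx 0.00016499$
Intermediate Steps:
$Q{\left(M \right)} = 92 + 2 M$ ($Q{\left(M \right)} = \left(92 + M\right) + M = 92 + 2 M$)
$j = 5523$ ($j = 158 + 5365 = 5523$)
$\frac{1}{j + Q{\left(223 \right)}} = \frac{1}{5523 + \left(92 + 2 \cdot 223\right)} = \frac{1}{5523 + \left(92 + 446\right)} = \frac{1}{5523 + 538} = \frac{1}{6061}$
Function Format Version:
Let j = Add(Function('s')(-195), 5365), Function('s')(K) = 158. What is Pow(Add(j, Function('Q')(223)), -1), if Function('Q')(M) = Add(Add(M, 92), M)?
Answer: Rational(1, 6061) ≈ 0.00016499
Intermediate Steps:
Function('Q')(M) = Add(92, Mul(2, M)) (Function('Q')(M) = Add(Add(92, M), M) = Add(92, Mul(2, M)))
j = 5523 (j = Add(158, 5365) = 5523)
Pow(Add(j, Function('Q')(223)), -1) = Pow(Add(5523, Add(92, Mul(2, 223))), -1) = Pow(Add(5523, Add(92, 446)), -1) = Pow(Add(5523, 538), -1) = Pow(6061, -1) = Rational(1, 6061)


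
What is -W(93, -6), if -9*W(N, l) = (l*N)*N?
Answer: -5766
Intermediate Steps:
W(N, l) = -l*N**2/9 (W(N, l) = -l*N*N/9 = -N*l*N/9 = -l*N**2/9)
-W(93, -6) = -(-1)*(-6)*93**2/9 = -(-1)*(-6)*8649/9 = -1*5766 = -5766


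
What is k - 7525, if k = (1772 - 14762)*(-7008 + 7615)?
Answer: -7892455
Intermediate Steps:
k = -7884930 (k = -12990*607 = -7884930)
k - 7525 = -7884930 - 7525 = -7892455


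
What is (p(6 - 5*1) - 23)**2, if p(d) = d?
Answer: 484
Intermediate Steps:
(p(6 - 5*1) - 23)**2 = ((6 - 5*1) - 23)**2 = ((6 - 5) - 23)**2 = (1 - 23)**2 = (-22)**2 = 484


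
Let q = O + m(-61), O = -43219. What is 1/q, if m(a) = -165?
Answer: -1/43384 ≈ -2.3050e-5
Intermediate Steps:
q = -43384 (q = -43219 - 165 = -43384)
1/q = 1/(-43384) = -1/43384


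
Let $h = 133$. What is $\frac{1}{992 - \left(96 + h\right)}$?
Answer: $\frac{1}{763} \approx 0.0013106$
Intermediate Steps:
$\frac{1}{992 - \left(96 + h\right)} = \frac{1}{992 - 229} = \frac{1}{763}$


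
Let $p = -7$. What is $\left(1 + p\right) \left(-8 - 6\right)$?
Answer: $84$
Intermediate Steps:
$\left(1 + p\right) \left(-8 - 6\right) = \left(1 - 7\right) \left(-8 - 6\right) = \left(-6\right) \left(-14\right) = 84$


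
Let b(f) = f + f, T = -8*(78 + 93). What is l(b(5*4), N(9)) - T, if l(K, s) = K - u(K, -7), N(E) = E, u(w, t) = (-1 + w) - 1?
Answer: 1370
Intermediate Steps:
u(w, t) = -2 + w
T = -1368 (T = -8*171 = -1368)
b(f) = 2*f
l(K, s) = 2 (l(K, s) = K - (-2 + K) = K + (2 - K) = 2)
l(b(5*4), N(9)) - T = 2 - 1*(-1368) = 2 + 1368 = 1370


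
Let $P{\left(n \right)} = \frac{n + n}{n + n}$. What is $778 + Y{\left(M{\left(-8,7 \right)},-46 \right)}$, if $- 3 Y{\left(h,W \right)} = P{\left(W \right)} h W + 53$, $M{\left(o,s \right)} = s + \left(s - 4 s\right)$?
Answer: $\frac{1637}{3} \approx 545.67$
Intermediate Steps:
$M{\left(o,s \right)} = - 2 s$ ($M{\left(o,s \right)} = s - 3 s = - 2 s$)
$P{\left(n \right)} = 1$ ($P{\left(n \right)} = \frac{2 n}{2 n} = 2 n \frac{1}{2 n} = 1$)
$Y{\left(h,W \right)} = - \frac{53}{3} - \frac{W h}{3}$ ($Y{\left(h,W \right)} = - \frac{1 h W + 53}{3} = - \frac{h W + 53}{3} = - \frac{W h + 53}{3} = - \frac{53 + W h}{3} = - \frac{53}{3} - \frac{W h}{3}$)
$778 + Y{\left(M{\left(-8,7 \right)},-46 \right)} = 778 - \left(\frac{53}{3} - \frac{46 \left(\left(-2\right) 7\right)}{3}\right) = 778 - \left(\frac{53}{3} - - \frac{644}{3}\right) = 778 - \frac{697}{3} = \frac{1637}{3}$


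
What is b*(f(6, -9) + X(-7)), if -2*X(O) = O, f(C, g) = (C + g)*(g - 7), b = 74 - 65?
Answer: 927/2 ≈ 463.50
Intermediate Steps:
b = 9
f(C, g) = (-7 + g)*(C + g) (f(C, g) = (C + g)*(-7 + g) = (-7 + g)*(C + g))
X(O) = -O/2
b*(f(6, -9) + X(-7)) = 9*(((-9)² - 7*6 - 7*(-9) + 6*(-9)) - ½*(-7)) = 9*((81 - 42 + 63 - 54) + 7/2) = 9*(48 + 7/2) = 9*(103/2) = 927/2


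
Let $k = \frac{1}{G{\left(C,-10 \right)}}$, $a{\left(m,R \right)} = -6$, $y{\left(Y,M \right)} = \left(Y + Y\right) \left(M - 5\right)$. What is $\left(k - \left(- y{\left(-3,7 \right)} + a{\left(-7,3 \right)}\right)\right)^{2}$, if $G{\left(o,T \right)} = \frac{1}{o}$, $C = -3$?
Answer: $81$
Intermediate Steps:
$y{\left(Y,M \right)} = 2 Y \left(-5 + M\right)$
$k = -3$ ($k = \frac{1}{\frac{1}{-3}} = \frac{1}{- \frac{1}{3}} = -3$)
$\left(k - \left(- y{\left(-3,7 \right)} + a{\left(-7,3 \right)}\right)\right)^{2} = \left(-3 + \left(2 \left(-3\right) \left(-5 + 7\right) - -6\right)\right)^{2} = \left(-3 + \left(2 \left(-3\right) 2 + 6\right)\right)^{2} = \left(-3 + \left(-12 + 6\right)\right)^{2} = \left(-3 - 6\right)^{2} = \left(-9\right)^{2} = 81$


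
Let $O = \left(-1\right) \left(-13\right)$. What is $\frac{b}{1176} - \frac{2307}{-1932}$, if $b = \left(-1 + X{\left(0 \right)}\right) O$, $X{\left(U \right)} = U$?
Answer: $\frac{31999}{27048} \approx 1.183$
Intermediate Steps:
$O = 13$
$b = -13$ ($b = \left(-1 + 0\right) 13 = \left(-1\right) 13 = -13$)
$\frac{b}{1176} - \frac{2307}{-1932} = - \frac{13}{1176} - \frac{2307}{-1932} = \left(-13\right) \frac{1}{1176} - - \frac{769}{644} = - \frac{13}{1176} + \frac{769}{644} = \frac{31999}{27048}$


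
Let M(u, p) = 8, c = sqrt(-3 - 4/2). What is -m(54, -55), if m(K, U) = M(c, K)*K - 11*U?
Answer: -1037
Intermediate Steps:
c = I*sqrt(5) (c = sqrt(-3 - 4*1/2) = sqrt(-3 - 2) = sqrt(-5) = I*sqrt(5) ≈ 2.2361*I)
m(K, U) = -11*U + 8*K (m(K, U) = 8*K - 11*U = -11*U + 8*K)
-m(54, -55) = -(-11*(-55) + 8*54) = -(605 + 432) = -1*1037 = -1037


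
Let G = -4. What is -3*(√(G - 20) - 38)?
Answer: 114 - 6*I*√6 ≈ 114.0 - 14.697*I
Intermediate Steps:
-3*(√(G - 20) - 38) = -3*(√(-4 - 20) - 38) = -3*(√(-24) - 38) = -3*(2*I*√6 - 38) = -3*(-38 + 2*I*√6) = 114 - 6*I*√6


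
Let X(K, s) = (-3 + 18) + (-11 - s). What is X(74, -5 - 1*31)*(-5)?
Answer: -200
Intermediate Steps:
X(K, s) = 4 - s (X(K, s) = 15 + (-11 - s) = 4 - s)
X(74, -5 - 1*31)*(-5) = (4 - (-5 - 1*31))*(-5) = (4 - (-5 - 31))*(-5) = (4 - 1*(-36))*(-5) = (4 + 36)*(-5) = 40*(-5) = -200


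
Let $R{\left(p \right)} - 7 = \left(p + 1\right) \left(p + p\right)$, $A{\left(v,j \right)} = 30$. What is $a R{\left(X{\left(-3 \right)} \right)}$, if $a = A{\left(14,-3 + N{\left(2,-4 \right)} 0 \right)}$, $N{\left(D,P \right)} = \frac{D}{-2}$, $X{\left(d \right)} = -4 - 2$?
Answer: $2010$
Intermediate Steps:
$X{\left(d \right)} = -6$
$N{\left(D,P \right)} = - \frac{D}{2}$ ($N{\left(D,P \right)} = D \left(- \frac{1}{2}\right) = - \frac{D}{2}$)
$R{\left(p \right)} = 7 + 2 p \left(1 + p\right)$ ($R{\left(p \right)} = 7 + \left(p + 1\right) \left(p + p\right) = 7 + \left(1 + p\right) 2 p = 7 + 2 p \left(1 + p\right)$)
$a = 30$
$a R{\left(X{\left(-3 \right)} \right)} = 30 \left(7 + 2 \left(-6\right) + 2 \left(-6\right)^{2}\right) = 30 \left(7 - 12 + 2 \cdot 36\right) = 30 \left(7 - 12 + 72\right) = 30 \cdot 67 = 2010$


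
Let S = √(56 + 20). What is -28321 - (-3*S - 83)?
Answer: -28238 + 6*√19 ≈ -28212.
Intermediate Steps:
S = 2*√19 (S = √76 = 2*√19 ≈ 8.7178)
-28321 - (-3*S - 83) = -28321 - (-6*√19 - 83) = -28321 - (-83 - 6*√19) = -28321 + (83 + 6*√19) = -28238 + 6*√19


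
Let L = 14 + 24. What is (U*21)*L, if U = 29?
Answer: 23142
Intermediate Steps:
L = 38
(U*21)*L = (29*21)*38 = 609*38 = 23142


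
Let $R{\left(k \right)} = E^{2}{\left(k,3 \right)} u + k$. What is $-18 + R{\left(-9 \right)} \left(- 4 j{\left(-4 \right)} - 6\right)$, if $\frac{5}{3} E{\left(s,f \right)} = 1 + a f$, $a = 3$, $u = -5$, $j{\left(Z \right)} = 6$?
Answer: $5652$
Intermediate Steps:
$E{\left(s,f \right)} = \frac{3}{5} + \frac{9 f}{5}$ ($E{\left(s,f \right)} = \frac{3 \left(1 + 3 f\right)}{5} = \frac{3}{5} + \frac{9 f}{5}$)
$R{\left(k \right)} = -180 + k$ ($R{\left(k \right)} = \left(\frac{3}{5} + \frac{9}{5} \cdot 3\right)^{2} \left(-5\right) + k = \left(\frac{3}{5} + \frac{27}{5}\right)^{2} \left(-5\right) + k = 6^{2} \left(-5\right) + k = 36 \left(-5\right) + k = -180 + k$)
$-18 + R{\left(-9 \right)} \left(- 4 j{\left(-4 \right)} - 6\right) = -18 + \left(-180 - 9\right) \left(\left(-4\right) 6 - 6\right) = -18 - 189 \left(-24 - 6\right) = -18 - -5670 = -18 + 5670 = 5652$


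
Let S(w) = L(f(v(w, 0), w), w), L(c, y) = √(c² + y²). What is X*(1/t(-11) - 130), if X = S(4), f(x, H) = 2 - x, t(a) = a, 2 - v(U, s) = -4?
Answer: -5724*√2/11 ≈ -735.91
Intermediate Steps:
v(U, s) = 6 (v(U, s) = 2 - 1*(-4) = 2 + 4 = 6)
S(w) = √(16 + w²) (S(w) = √((2 - 1*6)² + w²) = √((2 - 6)² + w²) = √((-4)² + w²) = √(16 + w²))
X = 4*√2 (X = √(16 + 4²) = √(16 + 16) = √32 = 4*√2 ≈ 5.6569)
X*(1/t(-11) - 130) = (4*√2)*(1/(-11) - 130) = (4*√2)*(-1/11 - 130) = (4*√2)*(-1431/11) = -5724*√2/11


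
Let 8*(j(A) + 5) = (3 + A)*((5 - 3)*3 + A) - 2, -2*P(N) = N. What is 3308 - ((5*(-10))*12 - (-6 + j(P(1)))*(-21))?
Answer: 131461/32 ≈ 4108.2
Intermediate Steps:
P(N) = -N/2
j(A) = -21/4 + (3 + A)*(6 + A)/8 (j(A) = -5 + ((3 + A)*((5 - 3)*3 + A) - 2)/8 = -5 + ((3 + A)*(2*3 + A) - 2)/8 = -5 + ((3 + A)*(6 + A) - 2)/8 = -5 + (-2 + (3 + A)*(6 + A))/8 = -5 + (-¼ + (3 + A)*(6 + A)/8) = -21/4 + (3 + A)*(6 + A)/8)
3308 - ((5*(-10))*12 - (-6 + j(P(1)))*(-21)) = 3308 - ((5*(-10))*12 - (-6 + (-3 + (-½*1)²/8 + 9*(-½*1)/8))*(-21)) = 3308 - (-50*12 - (-6 + (-3 + (-½)²/8 + (9/8)*(-½)))*(-21)) = 3308 - (-600 - (-6 + (-3 + (⅛)*(¼) - 9/16))*(-21)) = 3308 - (-600 - (-6 + (-3 + 1/32 - 9/16))*(-21)) = 3308 - (-600 - (-6 - 113/32)*(-21)) = 3308 - (-600 - (-305)*(-21)/32) = 3308 - (-600 - 1*6405/32) = 3308 - (-600 - 6405/32) = 3308 - 1*(-25605/32) = 3308 + 25605/32 = 131461/32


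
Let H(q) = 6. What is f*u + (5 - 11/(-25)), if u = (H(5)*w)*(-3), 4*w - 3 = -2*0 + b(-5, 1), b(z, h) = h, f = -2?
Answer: 1036/25 ≈ 41.440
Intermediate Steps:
w = 1 (w = ¾ + (-2*0 + 1)/4 = ¾ + (0 + 1)/4 = ¾ + (¼)*1 = ¾ + ¼ = 1)
u = -18 (u = (6*1)*(-3) = 6*(-3) = -18)
f*u + (5 - 11/(-25)) = -2*(-18) + (5 - 11/(-25)) = 36 + (5 - 11*(-1/25)) = 36 + (5 + 11/25) = 36 + 136/25 = 1036/25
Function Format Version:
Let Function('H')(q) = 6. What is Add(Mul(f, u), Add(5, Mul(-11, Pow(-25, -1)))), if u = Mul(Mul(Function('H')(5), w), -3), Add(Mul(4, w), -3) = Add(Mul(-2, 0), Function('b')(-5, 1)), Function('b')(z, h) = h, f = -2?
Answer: Rational(1036, 25) ≈ 41.440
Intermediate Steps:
w = 1 (w = Add(Rational(3, 4), Mul(Rational(1, 4), Add(Mul(-2, 0), 1))) = Add(Rational(3, 4), Mul(Rational(1, 4), Add(0, 1))) = Add(Rational(3, 4), Mul(Rational(1, 4), 1)) = Add(Rational(3, 4), Rational(1, 4)) = 1)
u = -18 (u = Mul(Mul(6, 1), -3) = Mul(6, -3) = -18)
Add(Mul(f, u), Add(5, Mul(-11, Pow(-25, -1)))) = Add(Mul(-2, -18), Add(5, Mul(-11, Pow(-25, -1)))) = Add(36, Add(5, Mul(-11, Rational(-1, 25)))) = Add(36, Add(5, Rational(11, 25))) = Add(36, Rational(136, 25)) = Rational(1036, 25)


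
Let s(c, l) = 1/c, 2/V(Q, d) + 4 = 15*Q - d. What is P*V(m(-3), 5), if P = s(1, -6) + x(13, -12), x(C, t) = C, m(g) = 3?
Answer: 7/9 ≈ 0.77778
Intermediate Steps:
V(Q, d) = 2/(-4 - d + 15*Q) (V(Q, d) = 2/(-4 + (15*Q - d)) = 2/(-4 + (-d + 15*Q)) = 2/(-4 - d + 15*Q))
s(c, l) = 1/c
P = 14 (P = 1/1 + 13 = 1 + 13 = 14)
P*V(m(-3), 5) = 14*(-2/(4 + 5 - 15*3)) = 14*(-2/(4 + 5 - 45)) = 14*(-2/(-36)) = 14*(-2*(-1/36)) = 14*(1/18) = 7/9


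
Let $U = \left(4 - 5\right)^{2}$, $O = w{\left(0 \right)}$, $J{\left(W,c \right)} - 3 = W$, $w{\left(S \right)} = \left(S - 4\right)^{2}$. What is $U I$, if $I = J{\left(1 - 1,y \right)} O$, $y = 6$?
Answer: $48$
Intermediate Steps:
$w{\left(S \right)} = \left(-4 + S\right)^{2}$
$J{\left(W,c \right)} = 3 + W$
$O = 16$ ($O = \left(-4 + 0\right)^{2} = \left(-4\right)^{2} = 16$)
$I = 48$ ($I = \left(3 + \left(1 - 1\right)\right) 16 = \left(3 + 0\right) 16 = 3 \cdot 16 = 48$)
$U = 1$ ($U = \left(-1\right)^{2} = 1$)
$U I = 1 \cdot 48 = 48$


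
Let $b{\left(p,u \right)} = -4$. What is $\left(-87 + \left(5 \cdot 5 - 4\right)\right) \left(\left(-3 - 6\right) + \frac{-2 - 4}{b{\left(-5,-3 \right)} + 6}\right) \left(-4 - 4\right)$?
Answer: $-6336$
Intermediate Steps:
$\left(-87 + \left(5 \cdot 5 - 4\right)\right) \left(\left(-3 - 6\right) + \frac{-2 - 4}{b{\left(-5,-3 \right)} + 6}\right) \left(-4 - 4\right) = \left(-87 + \left(5 \cdot 5 - 4\right)\right) \left(\left(-3 - 6\right) + \frac{-2 - 4}{-4 + 6}\right) \left(-4 - 4\right) = \left(-87 + \left(25 - 4\right)\right) \left(\left(-3 - 6\right) - \frac{6}{2}\right) \left(-8\right) = \left(-87 + 21\right) \left(-9 - 3\right) \left(-8\right) = - 66 \left(-9 - 3\right) \left(-8\right) = - 66 \left(\left(-12\right) \left(-8\right)\right) = \left(-66\right) 96 = -6336$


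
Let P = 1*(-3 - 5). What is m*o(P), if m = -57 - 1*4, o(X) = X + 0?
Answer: 488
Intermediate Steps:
P = -8 (P = 1*(-8) = -8)
o(X) = X
m = -61 (m = -57 - 4 = -61)
m*o(P) = -61*(-8) = 488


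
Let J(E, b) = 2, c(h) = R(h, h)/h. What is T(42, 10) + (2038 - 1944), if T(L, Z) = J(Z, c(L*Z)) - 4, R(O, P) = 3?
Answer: 92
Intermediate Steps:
c(h) = 3/h
T(L, Z) = -2 (T(L, Z) = 2 - 4 = -2)
T(42, 10) + (2038 - 1944) = -2 + (2038 - 1944) = -2 + 94 = 92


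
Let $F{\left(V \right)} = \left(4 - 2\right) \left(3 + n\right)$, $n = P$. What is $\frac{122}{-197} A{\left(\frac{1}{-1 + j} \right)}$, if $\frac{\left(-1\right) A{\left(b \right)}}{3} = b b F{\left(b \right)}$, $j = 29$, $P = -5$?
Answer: $- \frac{183}{19306} \approx -0.0094789$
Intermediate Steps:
$n = -5$
$F{\left(V \right)} = -4$ ($F{\left(V \right)} = \left(4 - 2\right) \left(3 - 5\right) = 2 \left(-2\right) = -4$)
$A{\left(b \right)} = 12 b^{2}$ ($A{\left(b \right)} = - 3 b b \left(-4\right) = - 3 b^{2} \left(-4\right) = - 3 \left(- 4 b^{2}\right) = 12 b^{2}$)
$\frac{122}{-197} A{\left(\frac{1}{-1 + j} \right)} = \frac{122}{-197} \cdot 12 \left(\frac{1}{-1 + 29}\right)^{2} = 122 \left(- \frac{1}{197}\right) 12 \left(\frac{1}{28}\right)^{2} = - \frac{122 \cdot \frac{12}{784}}{197} = - \frac{122 \cdot 12 \cdot \frac{1}{784}}{197} = \left(- \frac{122}{197}\right) \frac{3}{196} = - \frac{183}{19306}$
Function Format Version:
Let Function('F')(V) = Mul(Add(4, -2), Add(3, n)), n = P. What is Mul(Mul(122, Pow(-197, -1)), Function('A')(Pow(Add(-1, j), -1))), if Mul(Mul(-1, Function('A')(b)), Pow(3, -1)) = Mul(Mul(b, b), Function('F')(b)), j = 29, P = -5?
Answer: Rational(-183, 19306) ≈ -0.0094789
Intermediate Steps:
n = -5
Function('F')(V) = -4 (Function('F')(V) = Mul(Add(4, -2), Add(3, -5)) = Mul(2, -2) = -4)
Function('A')(b) = Mul(12, Pow(b, 2)) (Function('A')(b) = Mul(-3, Mul(Mul(b, b), -4)) = Mul(-3, Mul(Pow(b, 2), -4)) = Mul(-3, Mul(-4, Pow(b, 2))) = Mul(12, Pow(b, 2)))
Mul(Mul(122, Pow(-197, -1)), Function('A')(Pow(Add(-1, j), -1))) = Mul(Mul(122, Pow(-197, -1)), Mul(12, Pow(Pow(Add(-1, 29), -1), 2))) = Mul(Mul(122, Rational(-1, 197)), Mul(12, Pow(Pow(28, -1), 2))) = Mul(Rational(-122, 197), Mul(12, Pow(Rational(1, 28), 2))) = Mul(Rational(-122, 197), Mul(12, Rational(1, 784))) = Mul(Rational(-122, 197), Rational(3, 196)) = Rational(-183, 19306)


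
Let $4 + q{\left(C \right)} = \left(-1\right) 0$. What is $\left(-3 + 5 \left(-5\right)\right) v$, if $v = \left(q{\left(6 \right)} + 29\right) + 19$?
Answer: $-1232$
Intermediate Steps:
$q{\left(C \right)} = -4$ ($q{\left(C \right)} = -4 - 0 = -4 + 0 = -4$)
$v = 44$ ($v = \left(-4 + 29\right) + 19 = 25 + 19 = 44$)
$\left(-3 + 5 \left(-5\right)\right) v = \left(-3 + 5 \left(-5\right)\right) 44 = \left(-3 - 25\right) 44 = \left(-28\right) 44 = -1232$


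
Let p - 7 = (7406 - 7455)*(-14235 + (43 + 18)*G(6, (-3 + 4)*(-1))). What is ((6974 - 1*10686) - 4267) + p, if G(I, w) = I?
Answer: 671609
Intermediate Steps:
p = 679588 (p = 7 + (7406 - 7455)*(-14235 + (43 + 18)*6) = 7 - 49*(-14235 + 61*6) = 7 - 49*(-14235 + 366) = 7 - 49*(-13869) = 7 + 679581 = 679588)
((6974 - 1*10686) - 4267) + p = ((6974 - 1*10686) - 4267) + 679588 = ((6974 - 10686) - 4267) + 679588 = (-3712 - 4267) + 679588 = -7979 + 679588 = 671609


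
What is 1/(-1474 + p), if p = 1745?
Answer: 1/271 ≈ 0.0036900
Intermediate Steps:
1/(-1474 + p) = 1/(-1474 + 1745) = 1/271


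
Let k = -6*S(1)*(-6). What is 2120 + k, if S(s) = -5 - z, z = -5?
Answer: 2120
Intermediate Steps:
S(s) = 0 (S(s) = -5 - 1*(-5) = -5 + 5 = 0)
k = 0 (k = -6*0*(-6) = 0*(-6) = 0)
2120 + k = 2120 + 0 = 2120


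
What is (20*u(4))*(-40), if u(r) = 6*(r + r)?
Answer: -38400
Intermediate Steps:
u(r) = 12*r (u(r) = 6*(2*r) = 12*r)
(20*u(4))*(-40) = (20*(12*4))*(-40) = (20*48)*(-40) = 960*(-40) = -38400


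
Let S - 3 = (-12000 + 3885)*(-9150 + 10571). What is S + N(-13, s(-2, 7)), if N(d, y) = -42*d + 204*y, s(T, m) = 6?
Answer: -11529642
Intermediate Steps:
S = -11531412 (S = 3 + (-12000 + 3885)*(-9150 + 10571) = 3 - 8115*1421 = 3 - 11531415 = -11531412)
S + N(-13, s(-2, 7)) = -11531412 + (-42*(-13) + 204*6) = -11531412 + (546 + 1224) = -11531412 + 1770 = -11529642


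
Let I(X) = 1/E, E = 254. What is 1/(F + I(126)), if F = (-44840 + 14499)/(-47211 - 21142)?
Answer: 17361662/7774967 ≈ 2.2330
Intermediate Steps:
F = 30341/68353 (F = -30341/(-68353) = -30341*(-1/68353) = 30341/68353 ≈ 0.44389)
I(X) = 1/254
1/(F + I(126)) = 1/(30341/68353 + 1/254) = 1/(7774967/17361662) = 17361662/7774967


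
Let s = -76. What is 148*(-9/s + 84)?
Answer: 236541/19 ≈ 12450.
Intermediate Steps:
148*(-9/s + 84) = 148*(-9/(-76) + 84) = 148*(-9*(-1/76) + 84) = 148*(9/76 + 84) = 148*(6393/76) = 236541/19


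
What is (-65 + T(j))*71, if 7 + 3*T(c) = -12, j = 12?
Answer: -15194/3 ≈ -5064.7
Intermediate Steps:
T(c) = -19/3 (T(c) = -7/3 + (⅓)*(-12) = -7/3 - 4 = -19/3)
(-65 + T(j))*71 = (-65 - 19/3)*71 = -214/3*71 = -15194/3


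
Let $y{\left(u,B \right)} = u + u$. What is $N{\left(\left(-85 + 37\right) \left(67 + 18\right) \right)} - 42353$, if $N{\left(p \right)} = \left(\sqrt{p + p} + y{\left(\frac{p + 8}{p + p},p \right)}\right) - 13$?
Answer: $- \frac{21606151}{510} + 4 i \sqrt{510} \approx -42365.0 + 90.333 i$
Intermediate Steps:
$y{\left(u,B \right)} = 2 u$
$N{\left(p \right)} = -13 + \sqrt{2} \sqrt{p} + \frac{8 + p}{p}$ ($N{\left(p \right)} = \left(\sqrt{p + p} + 2 \frac{p + 8}{p + p}\right) - 13 = \left(\sqrt{2 p} + 2 \frac{8 + p}{2 p}\right) - 13 = \left(\sqrt{2} \sqrt{p} + 2 \left(8 + p\right) \frac{1}{2 p}\right) - 13 = \left(\sqrt{2} \sqrt{p} + 2 \frac{8 + p}{2 p}\right) - 13 = \left(\sqrt{2} \sqrt{p} + \frac{8 + p}{p}\right) - 13 = -13 + \sqrt{2} \sqrt{p} + \frac{8 + p}{p}$)
$N{\left(\left(-85 + 37\right) \left(67 + 18\right) \right)} - 42353 = \left(-12 + \frac{8}{\left(-85 + 37\right) \left(67 + 18\right)} + \sqrt{2} \sqrt{\left(-85 + 37\right) \left(67 + 18\right)}\right) - 42353 = \left(-12 + \frac{8}{\left(-48\right) 85} + \sqrt{2} \sqrt{\left(-48\right) 85}\right) - 42353 = \left(-12 + \frac{8}{-4080} + \sqrt{2} \sqrt{-4080}\right) - 42353 = \left(-12 + 8 \left(- \frac{1}{4080}\right) + \sqrt{2} \cdot 4 i \sqrt{255}\right) - 42353 = \left(-12 - \frac{1}{510} + 4 i \sqrt{510}\right) - 42353 = \left(- \frac{6121}{510} + 4 i \sqrt{510}\right) - 42353 = - \frac{21606151}{510} + 4 i \sqrt{510}$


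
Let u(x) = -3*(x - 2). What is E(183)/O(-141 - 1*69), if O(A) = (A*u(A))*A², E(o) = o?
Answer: -61/1963332000 ≈ -3.1070e-8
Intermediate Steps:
u(x) = 6 - 3*x (u(x) = -3*(-2 + x) = 6 - 3*x)
O(A) = A³*(6 - 3*A) (O(A) = (A*(6 - 3*A))*A² = A³*(6 - 3*A))
E(183)/O(-141 - 1*69) = 183/((3*(-141 - 1*69)³*(2 - (-141 - 1*69)))) = 183/((3*(-141 - 69)³*(2 - (-141 - 69)))) = 183/((3*(-210)³*(2 - 1*(-210)))) = 183/((3*(-9261000)*(2 + 210))) = 183/((3*(-9261000)*212)) = 183/(-5889996000) = 183*(-1/5889996000) = -61/1963332000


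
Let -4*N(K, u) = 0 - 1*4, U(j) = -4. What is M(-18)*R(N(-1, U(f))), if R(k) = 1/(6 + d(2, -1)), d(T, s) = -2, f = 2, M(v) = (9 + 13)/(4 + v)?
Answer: -11/28 ≈ -0.39286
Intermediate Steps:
M(v) = 22/(4 + v)
N(K, u) = 1 (N(K, u) = -(0 - 1*4)/4 = -(0 - 4)/4 = -¼*(-4) = 1)
R(k) = ¼ (R(k) = 1/(6 - 2) = 1/4 = ¼)
M(-18)*R(N(-1, U(f))) = (22/(4 - 18))*(¼) = (22/(-14))*(¼) = (22*(-1/14))*(¼) = -11/7*¼ = -11/28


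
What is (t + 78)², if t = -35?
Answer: 1849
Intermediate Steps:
(t + 78)² = (-35 + 78)² = 43² = 1849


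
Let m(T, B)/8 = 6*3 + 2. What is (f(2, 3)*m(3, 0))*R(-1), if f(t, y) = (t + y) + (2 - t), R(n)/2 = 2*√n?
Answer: 3200*I ≈ 3200.0*I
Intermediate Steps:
m(T, B) = 160 (m(T, B) = 8*(6*3 + 2) = 8*(18 + 2) = 8*20 = 160)
R(n) = 4*√n (R(n) = 2*(2*√n) = 4*√n)
f(t, y) = 2 + y
(f(2, 3)*m(3, 0))*R(-1) = ((2 + 3)*160)*(4*√(-1)) = (5*160)*(4*I) = 800*(4*I) = 3200*I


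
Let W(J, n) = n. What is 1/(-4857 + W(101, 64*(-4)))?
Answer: -1/5113 ≈ -0.00019558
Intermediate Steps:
1/(-4857 + W(101, 64*(-4))) = 1/(-4857 + 64*(-4)) = 1/(-4857 - 256) = 1/(-5113) = -1/5113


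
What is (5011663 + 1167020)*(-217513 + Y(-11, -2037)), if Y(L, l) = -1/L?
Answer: -14783376450486/11 ≈ -1.3439e+12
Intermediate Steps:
(5011663 + 1167020)*(-217513 + Y(-11, -2037)) = (5011663 + 1167020)*(-217513 - 1/(-11)) = 6178683*(-217513 - 1*(-1/11)) = 6178683*(-217513 + 1/11) = 6178683*(-2392642/11) = -14783376450486/11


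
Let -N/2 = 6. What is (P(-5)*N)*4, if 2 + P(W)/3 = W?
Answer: 1008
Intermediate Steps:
N = -12 (N = -2*6 = -12)
P(W) = -6 + 3*W
(P(-5)*N)*4 = ((-6 + 3*(-5))*(-12))*4 = ((-6 - 15)*(-12))*4 = -21*(-12)*4 = 252*4 = 1008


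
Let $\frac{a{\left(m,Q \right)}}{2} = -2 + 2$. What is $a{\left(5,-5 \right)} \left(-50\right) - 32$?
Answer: $-32$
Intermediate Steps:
$a{\left(m,Q \right)} = 0$ ($a{\left(m,Q \right)} = 2 \left(-2 + 2\right) = 2 \cdot 0 = 0$)
$a{\left(5,-5 \right)} \left(-50\right) - 32 = 0 \left(-50\right) - 32 = 0 - 32 = -32$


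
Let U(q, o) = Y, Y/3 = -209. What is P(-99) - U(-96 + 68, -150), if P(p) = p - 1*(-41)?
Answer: 569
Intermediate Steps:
P(p) = 41 + p (P(p) = p + 41 = 41 + p)
Y = -627 (Y = 3*(-209) = -627)
U(q, o) = -627
P(-99) - U(-96 + 68, -150) = (41 - 99) - 1*(-627) = -58 + 627 = 569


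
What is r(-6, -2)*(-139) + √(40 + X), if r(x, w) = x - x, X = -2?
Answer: √38 ≈ 6.1644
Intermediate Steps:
r(x, w) = 0
r(-6, -2)*(-139) + √(40 + X) = 0*(-139) + √(40 - 2) = 0 + √38 = √38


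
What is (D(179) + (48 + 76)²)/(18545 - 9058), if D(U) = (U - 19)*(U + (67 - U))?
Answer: 26096/9487 ≈ 2.7507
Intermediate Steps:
D(U) = -1273 + 67*U (D(U) = (-19 + U)*67 = -1273 + 67*U)
(D(179) + (48 + 76)²)/(18545 - 9058) = ((-1273 + 67*179) + (48 + 76)²)/(18545 - 9058) = ((-1273 + 11993) + 124²)/9487 = (10720 + 15376)*(1/9487) = 26096*(1/9487) = 26096/9487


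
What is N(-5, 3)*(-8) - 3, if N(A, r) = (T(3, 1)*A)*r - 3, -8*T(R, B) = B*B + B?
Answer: -9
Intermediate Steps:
T(R, B) = -B/8 - B²/8 (T(R, B) = -(B*B + B)/8 = -(B² + B)/8 = -(B + B²)/8 = -B/8 - B²/8)
N(A, r) = -3 - A*r/4 (N(A, r) = ((-⅛*1*(1 + 1))*A)*r - 3 = ((-⅛*1*2)*A)*r - 3 = (-A/4)*r - 3 = -A*r/4 - 3 = -3 - A*r/4)
N(-5, 3)*(-8) - 3 = (-3 - ¼*(-5)*3)*(-8) - 3 = (-3 + 15/4)*(-8) - 3 = (¾)*(-8) - 3 = -6 - 3 = -9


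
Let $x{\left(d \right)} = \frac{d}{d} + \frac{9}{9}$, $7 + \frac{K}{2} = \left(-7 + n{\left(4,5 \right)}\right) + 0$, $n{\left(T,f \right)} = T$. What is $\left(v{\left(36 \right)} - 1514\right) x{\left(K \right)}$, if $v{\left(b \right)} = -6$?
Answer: $-3040$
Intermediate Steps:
$K = -20$ ($K = -14 + 2 \left(\left(-7 + 4\right) + 0\right) = -14 + 2 \left(-3 + 0\right) = -14 + 2 \left(-3\right) = -14 - 6 = -20$)
$x{\left(d \right)} = 2$ ($x{\left(d \right)} = 1 + 9 \cdot \frac{1}{9} = 1 + 1 = 2$)
$\left(v{\left(36 \right)} - 1514\right) x{\left(K \right)} = \left(-6 - 1514\right) 2 = \left(-1520\right) 2 = -3040$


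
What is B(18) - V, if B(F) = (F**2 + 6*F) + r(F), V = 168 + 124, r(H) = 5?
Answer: 145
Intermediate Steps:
V = 292
B(F) = 5 + F**2 + 6*F (B(F) = (F**2 + 6*F) + 5 = 5 + F**2 + 6*F)
B(18) - V = (5 + 18**2 + 6*18) - 1*292 = (5 + 324 + 108) - 292 = 437 - 292 = 145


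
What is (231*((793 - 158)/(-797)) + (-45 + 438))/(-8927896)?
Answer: -20817/889441639 ≈ -2.3405e-5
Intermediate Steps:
(231*((793 - 158)/(-797)) + (-45 + 438))/(-8927896) = (231*(635*(-1/797)) + 393)*(-1/8927896) = (231*(-635/797) + 393)*(-1/8927896) = (-146685/797 + 393)*(-1/8927896) = (166536/797)*(-1/8927896) = -20817/889441639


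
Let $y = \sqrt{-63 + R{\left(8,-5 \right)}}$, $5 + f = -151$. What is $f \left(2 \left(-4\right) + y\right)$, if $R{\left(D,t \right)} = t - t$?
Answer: $1248 - 468 i \sqrt{7} \approx 1248.0 - 1238.2 i$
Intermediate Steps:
$R{\left(D,t \right)} = 0$
$f = -156$ ($f = -5 - 151 = -156$)
$y = 3 i \sqrt{7}$ ($y = \sqrt{-63 + 0} = \sqrt{-63} = 3 i \sqrt{7} \approx 7.9373 i$)
$f \left(2 \left(-4\right) + y\right) = - 156 \left(2 \left(-4\right) + 3 i \sqrt{7}\right) = - 156 \left(-8 + 3 i \sqrt{7}\right) = 1248 - 468 i \sqrt{7}$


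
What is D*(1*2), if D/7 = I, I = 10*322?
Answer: 45080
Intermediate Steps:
I = 3220
D = 22540 (D = 7*3220 = 22540)
D*(1*2) = 22540*(1*2) = 22540*2 = 45080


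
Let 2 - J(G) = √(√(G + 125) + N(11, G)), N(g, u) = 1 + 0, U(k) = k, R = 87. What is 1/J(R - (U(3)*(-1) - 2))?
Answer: 1/(2 - √(1 + √217)) ≈ -0.50859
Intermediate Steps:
N(g, u) = 1
J(G) = 2 - √(1 + √(125 + G)) (J(G) = 2 - √(√(G + 125) + 1) = 2 - √(√(125 + G) + 1) = 2 - √(1 + √(125 + G)))
1/J(R - (U(3)*(-1) - 2)) = 1/(2 - √(1 + √(125 + (87 - (3*(-1) - 2))))) = 1/(2 - √(1 + √(125 + (87 - (-3 - 2))))) = 1/(2 - √(1 + √(125 + (87 - 1*(-5))))) = 1/(2 - √(1 + √(125 + (87 + 5)))) = 1/(2 - √(1 + √(125 + 92))) = 1/(2 - √(1 + √217))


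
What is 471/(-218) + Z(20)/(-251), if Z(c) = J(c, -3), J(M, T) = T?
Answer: -117567/54718 ≈ -2.1486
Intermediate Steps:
Z(c) = -3
471/(-218) + Z(20)/(-251) = 471/(-218) - 3/(-251) = 471*(-1/218) - 3*(-1/251) = -471/218 + 3/251 = -117567/54718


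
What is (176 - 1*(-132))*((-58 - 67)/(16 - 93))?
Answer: 500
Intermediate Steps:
(176 - 1*(-132))*((-58 - 67)/(16 - 93)) = (176 + 132)*(-125/(-77)) = 308*(-125*(-1/77)) = 308*(125/77) = 500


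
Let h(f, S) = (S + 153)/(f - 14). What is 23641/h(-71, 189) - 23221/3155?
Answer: -6347866757/1079010 ≈ -5883.0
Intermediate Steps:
h(f, S) = (153 + S)/(-14 + f)
23641/h(-71, 189) - 23221/3155 = 23641/(((153 + 189)/(-14 - 71))) - 23221/3155 = 23641/((342/(-85))) - 23221*1/3155 = 23641/((-1/85*342)) - 23221/3155 = 23641/(-342/85) - 23221/3155 = 23641*(-85/342) - 23221/3155 = -2009485/342 - 23221/3155 = -6347866757/1079010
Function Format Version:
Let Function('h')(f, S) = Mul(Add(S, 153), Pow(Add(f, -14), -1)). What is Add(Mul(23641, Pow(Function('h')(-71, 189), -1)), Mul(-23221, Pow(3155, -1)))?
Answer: Rational(-6347866757, 1079010) ≈ -5883.0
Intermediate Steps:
Function('h')(f, S) = Mul(Pow(Add(-14, f), -1), Add(153, S)) (Function('h')(f, S) = Mul(Add(153, S), Pow(Add(-14, f), -1)) = Mul(Pow(Add(-14, f), -1), Add(153, S)))
Add(Mul(23641, Pow(Function('h')(-71, 189), -1)), Mul(-23221, Pow(3155, -1))) = Add(Mul(23641, Pow(Mul(Pow(Add(-14, -71), -1), Add(153, 189)), -1)), Mul(-23221, Pow(3155, -1))) = Add(Mul(23641, Pow(Mul(Pow(-85, -1), 342), -1)), Mul(-23221, Rational(1, 3155))) = Add(Mul(23641, Pow(Mul(Rational(-1, 85), 342), -1)), Rational(-23221, 3155)) = Add(Mul(23641, Pow(Rational(-342, 85), -1)), Rational(-23221, 3155)) = Add(Mul(23641, Rational(-85, 342)), Rational(-23221, 3155)) = Add(Rational(-2009485, 342), Rational(-23221, 3155)) = Rational(-6347866757, 1079010)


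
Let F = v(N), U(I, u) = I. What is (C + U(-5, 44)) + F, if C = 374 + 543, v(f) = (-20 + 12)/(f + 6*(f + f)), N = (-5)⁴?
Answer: 7409992/8125 ≈ 912.00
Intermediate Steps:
N = 625
v(f) = -8/(13*f) (v(f) = -8/(f + 6*(2*f)) = -8/(f + 12*f) = -8*1/(13*f) = -8/(13*f))
F = -8/8125 (F = -8/13/625 = -8/13*1/625 = -8/8125 ≈ -0.00098461)
C = 917
(C + U(-5, 44)) + F = (917 - 5) - 8/8125 = 912 - 8/8125 = 7409992/8125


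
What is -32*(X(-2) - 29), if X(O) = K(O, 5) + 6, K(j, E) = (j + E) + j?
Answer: 704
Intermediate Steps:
K(j, E) = E + 2*j (K(j, E) = (E + j) + j = E + 2*j)
X(O) = 11 + 2*O (X(O) = (5 + 2*O) + 6 = 11 + 2*O)
-32*(X(-2) - 29) = -32*((11 + 2*(-2)) - 29) = -32*((11 - 4) - 29) = -32*(7 - 29) = -32*(-22) = 704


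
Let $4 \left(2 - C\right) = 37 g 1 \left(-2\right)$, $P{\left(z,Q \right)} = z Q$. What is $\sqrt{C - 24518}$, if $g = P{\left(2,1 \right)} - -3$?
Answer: $\frac{i \sqrt{97694}}{2} \approx 156.28 i$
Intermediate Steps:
$P{\left(z,Q \right)} = Q z$
$g = 5$ ($g = 1 \cdot 2 - -3 = 2 + 3 = 5$)
$C = \frac{189}{2}$ ($C = 2 - \frac{37 \cdot 5 \cdot 1 \left(-2\right)}{4} = 2 - \frac{185 \left(-2\right)}{4} = 2 - - \frac{185}{2} = 2 + \frac{185}{2} = \frac{189}{2} \approx 94.5$)
$\sqrt{C - 24518} = \sqrt{\frac{189}{2} - 24518} = \sqrt{- \frac{48847}{2}} = \frac{i \sqrt{97694}}{2}$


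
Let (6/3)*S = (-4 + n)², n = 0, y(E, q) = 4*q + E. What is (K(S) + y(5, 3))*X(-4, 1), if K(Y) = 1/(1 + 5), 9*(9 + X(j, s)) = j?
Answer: -8755/54 ≈ -162.13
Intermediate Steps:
y(E, q) = E + 4*q
X(j, s) = -9 + j/9
S = 8 (S = (-4 + 0)²/2 = (½)*(-4)² = (½)*16 = 8)
K(Y) = ⅙ (K(Y) = 1/6 = ⅙)
(K(S) + y(5, 3))*X(-4, 1) = (⅙ + (5 + 4*3))*(-9 + (⅑)*(-4)) = (⅙ + (5 + 12))*(-9 - 4/9) = (⅙ + 17)*(-85/9) = (103/6)*(-85/9) = -8755/54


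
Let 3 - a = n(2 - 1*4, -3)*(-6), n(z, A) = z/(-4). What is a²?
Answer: 36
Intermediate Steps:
n(z, A) = -z/4 (n(z, A) = z*(-¼) = -z/4)
a = 6 (a = 3 - (-(2 - 1*4)/4)*(-6) = 3 - (-(2 - 4)/4)*(-6) = 3 - (-¼*(-2))*(-6) = 3 - (-6)/2 = 3 - 1*(-3) = 3 + 3 = 6)
a² = 6² = 36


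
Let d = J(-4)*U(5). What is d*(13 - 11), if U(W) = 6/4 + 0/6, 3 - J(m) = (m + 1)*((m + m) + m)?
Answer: -99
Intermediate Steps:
J(m) = 3 - 3*m*(1 + m) (J(m) = 3 - (m + 1)*((m + m) + m) = 3 - (1 + m)*(2*m + m) = 3 - (1 + m)*3*m = 3 - 3*m*(1 + m))
U(W) = 3/2 (U(W) = 6*(¼) + 0*(⅙) = 3/2 + 0 = 3/2)
d = -99/2 (d = (3 - 3*(-4) - 3*(-4)²)*(3/2) = (3 + 12 - 3*16)*(3/2) = (3 + 12 - 48)*(3/2) = -33*3/2 = -99/2 ≈ -49.500)
d*(13 - 11) = -99*(13 - 11)/2 = -99/2*2 = -99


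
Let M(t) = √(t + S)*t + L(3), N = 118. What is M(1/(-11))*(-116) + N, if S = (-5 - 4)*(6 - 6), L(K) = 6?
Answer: -578 + 116*I*√11/121 ≈ -578.0 + 3.1796*I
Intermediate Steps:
S = 0 (S = -9*0 = 0)
M(t) = 6 + t^(3/2) (M(t) = √(t + 0)*t + 6 = √t*t + 6 = t^(3/2) + 6 = 6 + t^(3/2))
M(1/(-11))*(-116) + N = (6 + (1/(-11))^(3/2))*(-116) + 118 = (6 + (-1/11)^(3/2))*(-116) + 118 = (6 - I*√11/121)*(-116) + 118 = (-696 + 116*I*√11/121) + 118 = -578 + 116*I*√11/121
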